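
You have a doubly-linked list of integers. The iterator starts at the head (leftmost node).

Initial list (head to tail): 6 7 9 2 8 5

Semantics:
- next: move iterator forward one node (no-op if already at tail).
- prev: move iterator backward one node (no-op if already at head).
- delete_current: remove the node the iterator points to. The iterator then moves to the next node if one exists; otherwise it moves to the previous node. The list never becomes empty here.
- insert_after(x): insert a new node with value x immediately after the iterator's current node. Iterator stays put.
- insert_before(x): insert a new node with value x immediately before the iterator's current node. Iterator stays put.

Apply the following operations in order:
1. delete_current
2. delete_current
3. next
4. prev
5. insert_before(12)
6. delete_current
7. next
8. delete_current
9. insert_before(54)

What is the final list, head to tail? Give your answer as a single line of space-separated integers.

After 1 (delete_current): list=[7, 9, 2, 8, 5] cursor@7
After 2 (delete_current): list=[9, 2, 8, 5] cursor@9
After 3 (next): list=[9, 2, 8, 5] cursor@2
After 4 (prev): list=[9, 2, 8, 5] cursor@9
After 5 (insert_before(12)): list=[12, 9, 2, 8, 5] cursor@9
After 6 (delete_current): list=[12, 2, 8, 5] cursor@2
After 7 (next): list=[12, 2, 8, 5] cursor@8
After 8 (delete_current): list=[12, 2, 5] cursor@5
After 9 (insert_before(54)): list=[12, 2, 54, 5] cursor@5

Answer: 12 2 54 5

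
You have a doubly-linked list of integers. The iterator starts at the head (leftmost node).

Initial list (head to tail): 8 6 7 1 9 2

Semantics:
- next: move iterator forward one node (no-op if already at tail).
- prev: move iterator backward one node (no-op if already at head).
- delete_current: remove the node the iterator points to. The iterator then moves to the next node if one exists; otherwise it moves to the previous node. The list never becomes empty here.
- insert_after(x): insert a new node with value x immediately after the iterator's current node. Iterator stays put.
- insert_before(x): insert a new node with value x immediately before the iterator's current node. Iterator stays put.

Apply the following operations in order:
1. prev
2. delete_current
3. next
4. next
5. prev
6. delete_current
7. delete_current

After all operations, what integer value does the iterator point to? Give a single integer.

Answer: 9

Derivation:
After 1 (prev): list=[8, 6, 7, 1, 9, 2] cursor@8
After 2 (delete_current): list=[6, 7, 1, 9, 2] cursor@6
After 3 (next): list=[6, 7, 1, 9, 2] cursor@7
After 4 (next): list=[6, 7, 1, 9, 2] cursor@1
After 5 (prev): list=[6, 7, 1, 9, 2] cursor@7
After 6 (delete_current): list=[6, 1, 9, 2] cursor@1
After 7 (delete_current): list=[6, 9, 2] cursor@9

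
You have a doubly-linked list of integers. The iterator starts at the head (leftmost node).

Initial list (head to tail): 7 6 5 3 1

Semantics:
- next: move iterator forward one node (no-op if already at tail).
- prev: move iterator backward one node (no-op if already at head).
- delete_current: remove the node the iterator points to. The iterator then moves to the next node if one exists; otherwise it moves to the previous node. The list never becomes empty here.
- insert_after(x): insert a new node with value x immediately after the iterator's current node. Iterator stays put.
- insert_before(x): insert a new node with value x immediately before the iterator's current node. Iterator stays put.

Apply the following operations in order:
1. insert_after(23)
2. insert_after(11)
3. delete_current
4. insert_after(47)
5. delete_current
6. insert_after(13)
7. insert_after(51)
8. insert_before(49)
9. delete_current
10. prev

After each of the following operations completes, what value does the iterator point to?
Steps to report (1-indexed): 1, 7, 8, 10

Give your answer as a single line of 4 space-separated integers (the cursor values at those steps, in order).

Answer: 7 47 47 49

Derivation:
After 1 (insert_after(23)): list=[7, 23, 6, 5, 3, 1] cursor@7
After 2 (insert_after(11)): list=[7, 11, 23, 6, 5, 3, 1] cursor@7
After 3 (delete_current): list=[11, 23, 6, 5, 3, 1] cursor@11
After 4 (insert_after(47)): list=[11, 47, 23, 6, 5, 3, 1] cursor@11
After 5 (delete_current): list=[47, 23, 6, 5, 3, 1] cursor@47
After 6 (insert_after(13)): list=[47, 13, 23, 6, 5, 3, 1] cursor@47
After 7 (insert_after(51)): list=[47, 51, 13, 23, 6, 5, 3, 1] cursor@47
After 8 (insert_before(49)): list=[49, 47, 51, 13, 23, 6, 5, 3, 1] cursor@47
After 9 (delete_current): list=[49, 51, 13, 23, 6, 5, 3, 1] cursor@51
After 10 (prev): list=[49, 51, 13, 23, 6, 5, 3, 1] cursor@49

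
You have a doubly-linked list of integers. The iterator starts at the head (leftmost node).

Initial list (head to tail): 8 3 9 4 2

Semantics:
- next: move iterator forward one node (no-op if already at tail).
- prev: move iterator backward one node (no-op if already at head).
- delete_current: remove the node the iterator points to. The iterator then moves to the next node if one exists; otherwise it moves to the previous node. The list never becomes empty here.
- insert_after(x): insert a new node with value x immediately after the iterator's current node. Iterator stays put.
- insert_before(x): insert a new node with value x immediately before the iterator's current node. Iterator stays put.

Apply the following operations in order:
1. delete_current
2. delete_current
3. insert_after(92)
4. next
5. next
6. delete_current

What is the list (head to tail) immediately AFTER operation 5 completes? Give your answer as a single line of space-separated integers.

After 1 (delete_current): list=[3, 9, 4, 2] cursor@3
After 2 (delete_current): list=[9, 4, 2] cursor@9
After 3 (insert_after(92)): list=[9, 92, 4, 2] cursor@9
After 4 (next): list=[9, 92, 4, 2] cursor@92
After 5 (next): list=[9, 92, 4, 2] cursor@4

Answer: 9 92 4 2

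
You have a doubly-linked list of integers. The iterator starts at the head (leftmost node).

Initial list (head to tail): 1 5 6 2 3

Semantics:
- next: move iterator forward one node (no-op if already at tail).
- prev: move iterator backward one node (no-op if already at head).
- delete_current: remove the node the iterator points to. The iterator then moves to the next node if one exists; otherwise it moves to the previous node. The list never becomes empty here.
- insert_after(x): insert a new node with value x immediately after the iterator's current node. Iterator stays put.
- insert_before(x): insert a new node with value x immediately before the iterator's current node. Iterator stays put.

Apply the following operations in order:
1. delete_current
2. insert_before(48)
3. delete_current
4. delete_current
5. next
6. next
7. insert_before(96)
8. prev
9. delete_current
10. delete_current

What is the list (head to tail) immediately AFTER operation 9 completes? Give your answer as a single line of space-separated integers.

After 1 (delete_current): list=[5, 6, 2, 3] cursor@5
After 2 (insert_before(48)): list=[48, 5, 6, 2, 3] cursor@5
After 3 (delete_current): list=[48, 6, 2, 3] cursor@6
After 4 (delete_current): list=[48, 2, 3] cursor@2
After 5 (next): list=[48, 2, 3] cursor@3
After 6 (next): list=[48, 2, 3] cursor@3
After 7 (insert_before(96)): list=[48, 2, 96, 3] cursor@3
After 8 (prev): list=[48, 2, 96, 3] cursor@96
After 9 (delete_current): list=[48, 2, 3] cursor@3

Answer: 48 2 3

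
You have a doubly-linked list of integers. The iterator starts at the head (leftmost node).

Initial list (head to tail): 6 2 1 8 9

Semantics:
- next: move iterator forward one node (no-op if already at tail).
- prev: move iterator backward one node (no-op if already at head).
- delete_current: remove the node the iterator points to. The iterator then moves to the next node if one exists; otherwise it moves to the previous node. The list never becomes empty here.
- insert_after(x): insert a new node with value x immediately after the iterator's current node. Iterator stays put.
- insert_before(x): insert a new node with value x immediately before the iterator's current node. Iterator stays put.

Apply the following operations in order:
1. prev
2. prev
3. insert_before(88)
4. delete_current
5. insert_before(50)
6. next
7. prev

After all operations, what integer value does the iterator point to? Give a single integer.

After 1 (prev): list=[6, 2, 1, 8, 9] cursor@6
After 2 (prev): list=[6, 2, 1, 8, 9] cursor@6
After 3 (insert_before(88)): list=[88, 6, 2, 1, 8, 9] cursor@6
After 4 (delete_current): list=[88, 2, 1, 8, 9] cursor@2
After 5 (insert_before(50)): list=[88, 50, 2, 1, 8, 9] cursor@2
After 6 (next): list=[88, 50, 2, 1, 8, 9] cursor@1
After 7 (prev): list=[88, 50, 2, 1, 8, 9] cursor@2

Answer: 2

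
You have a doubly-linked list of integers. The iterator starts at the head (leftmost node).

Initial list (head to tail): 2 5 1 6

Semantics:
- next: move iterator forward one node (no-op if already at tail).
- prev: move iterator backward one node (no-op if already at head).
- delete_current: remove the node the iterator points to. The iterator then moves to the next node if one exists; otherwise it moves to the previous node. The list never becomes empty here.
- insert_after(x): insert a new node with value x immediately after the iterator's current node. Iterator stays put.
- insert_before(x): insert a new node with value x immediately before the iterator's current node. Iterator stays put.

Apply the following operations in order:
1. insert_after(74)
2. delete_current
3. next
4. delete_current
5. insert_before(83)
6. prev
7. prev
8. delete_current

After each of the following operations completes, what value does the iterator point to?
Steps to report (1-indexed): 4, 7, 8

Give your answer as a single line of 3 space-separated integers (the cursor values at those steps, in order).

After 1 (insert_after(74)): list=[2, 74, 5, 1, 6] cursor@2
After 2 (delete_current): list=[74, 5, 1, 6] cursor@74
After 3 (next): list=[74, 5, 1, 6] cursor@5
After 4 (delete_current): list=[74, 1, 6] cursor@1
After 5 (insert_before(83)): list=[74, 83, 1, 6] cursor@1
After 6 (prev): list=[74, 83, 1, 6] cursor@83
After 7 (prev): list=[74, 83, 1, 6] cursor@74
After 8 (delete_current): list=[83, 1, 6] cursor@83

Answer: 1 74 83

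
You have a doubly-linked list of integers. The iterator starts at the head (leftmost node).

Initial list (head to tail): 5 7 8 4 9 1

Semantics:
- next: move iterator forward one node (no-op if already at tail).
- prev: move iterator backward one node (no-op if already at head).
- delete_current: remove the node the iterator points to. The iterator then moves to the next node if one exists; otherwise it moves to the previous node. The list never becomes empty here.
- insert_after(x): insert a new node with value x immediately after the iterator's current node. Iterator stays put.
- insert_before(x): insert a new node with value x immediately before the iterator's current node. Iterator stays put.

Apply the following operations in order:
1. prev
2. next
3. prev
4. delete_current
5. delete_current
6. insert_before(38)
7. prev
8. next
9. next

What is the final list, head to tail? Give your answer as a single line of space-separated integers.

After 1 (prev): list=[5, 7, 8, 4, 9, 1] cursor@5
After 2 (next): list=[5, 7, 8, 4, 9, 1] cursor@7
After 3 (prev): list=[5, 7, 8, 4, 9, 1] cursor@5
After 4 (delete_current): list=[7, 8, 4, 9, 1] cursor@7
After 5 (delete_current): list=[8, 4, 9, 1] cursor@8
After 6 (insert_before(38)): list=[38, 8, 4, 9, 1] cursor@8
After 7 (prev): list=[38, 8, 4, 9, 1] cursor@38
After 8 (next): list=[38, 8, 4, 9, 1] cursor@8
After 9 (next): list=[38, 8, 4, 9, 1] cursor@4

Answer: 38 8 4 9 1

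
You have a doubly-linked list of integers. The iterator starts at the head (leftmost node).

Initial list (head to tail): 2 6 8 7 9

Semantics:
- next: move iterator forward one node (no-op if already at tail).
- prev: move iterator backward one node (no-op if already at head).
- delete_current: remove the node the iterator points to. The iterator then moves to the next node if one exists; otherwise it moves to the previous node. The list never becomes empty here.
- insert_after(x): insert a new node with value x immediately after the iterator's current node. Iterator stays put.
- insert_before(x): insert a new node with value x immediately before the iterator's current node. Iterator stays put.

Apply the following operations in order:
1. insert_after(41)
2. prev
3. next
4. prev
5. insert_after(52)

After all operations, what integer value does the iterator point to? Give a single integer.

Answer: 2

Derivation:
After 1 (insert_after(41)): list=[2, 41, 6, 8, 7, 9] cursor@2
After 2 (prev): list=[2, 41, 6, 8, 7, 9] cursor@2
After 3 (next): list=[2, 41, 6, 8, 7, 9] cursor@41
After 4 (prev): list=[2, 41, 6, 8, 7, 9] cursor@2
After 5 (insert_after(52)): list=[2, 52, 41, 6, 8, 7, 9] cursor@2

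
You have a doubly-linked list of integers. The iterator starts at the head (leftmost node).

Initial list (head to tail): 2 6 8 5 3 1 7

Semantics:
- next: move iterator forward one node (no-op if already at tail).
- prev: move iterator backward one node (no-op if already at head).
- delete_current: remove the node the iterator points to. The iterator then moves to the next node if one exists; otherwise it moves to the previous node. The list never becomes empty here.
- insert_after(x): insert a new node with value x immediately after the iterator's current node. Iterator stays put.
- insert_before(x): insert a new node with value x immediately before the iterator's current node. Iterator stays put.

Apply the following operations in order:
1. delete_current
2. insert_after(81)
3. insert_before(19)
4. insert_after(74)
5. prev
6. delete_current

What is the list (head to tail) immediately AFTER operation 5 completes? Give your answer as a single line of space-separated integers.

After 1 (delete_current): list=[6, 8, 5, 3, 1, 7] cursor@6
After 2 (insert_after(81)): list=[6, 81, 8, 5, 3, 1, 7] cursor@6
After 3 (insert_before(19)): list=[19, 6, 81, 8, 5, 3, 1, 7] cursor@6
After 4 (insert_after(74)): list=[19, 6, 74, 81, 8, 5, 3, 1, 7] cursor@6
After 5 (prev): list=[19, 6, 74, 81, 8, 5, 3, 1, 7] cursor@19

Answer: 19 6 74 81 8 5 3 1 7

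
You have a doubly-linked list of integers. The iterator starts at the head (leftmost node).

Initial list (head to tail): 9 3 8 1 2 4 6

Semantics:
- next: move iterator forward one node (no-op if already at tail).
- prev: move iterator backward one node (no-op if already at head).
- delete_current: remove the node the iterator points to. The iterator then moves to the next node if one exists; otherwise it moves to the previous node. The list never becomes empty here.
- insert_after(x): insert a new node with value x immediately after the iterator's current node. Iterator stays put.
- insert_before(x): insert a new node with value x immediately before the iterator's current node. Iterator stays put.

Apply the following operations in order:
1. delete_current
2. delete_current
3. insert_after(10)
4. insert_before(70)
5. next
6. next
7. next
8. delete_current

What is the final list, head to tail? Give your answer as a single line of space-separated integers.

After 1 (delete_current): list=[3, 8, 1, 2, 4, 6] cursor@3
After 2 (delete_current): list=[8, 1, 2, 4, 6] cursor@8
After 3 (insert_after(10)): list=[8, 10, 1, 2, 4, 6] cursor@8
After 4 (insert_before(70)): list=[70, 8, 10, 1, 2, 4, 6] cursor@8
After 5 (next): list=[70, 8, 10, 1, 2, 4, 6] cursor@10
After 6 (next): list=[70, 8, 10, 1, 2, 4, 6] cursor@1
After 7 (next): list=[70, 8, 10, 1, 2, 4, 6] cursor@2
After 8 (delete_current): list=[70, 8, 10, 1, 4, 6] cursor@4

Answer: 70 8 10 1 4 6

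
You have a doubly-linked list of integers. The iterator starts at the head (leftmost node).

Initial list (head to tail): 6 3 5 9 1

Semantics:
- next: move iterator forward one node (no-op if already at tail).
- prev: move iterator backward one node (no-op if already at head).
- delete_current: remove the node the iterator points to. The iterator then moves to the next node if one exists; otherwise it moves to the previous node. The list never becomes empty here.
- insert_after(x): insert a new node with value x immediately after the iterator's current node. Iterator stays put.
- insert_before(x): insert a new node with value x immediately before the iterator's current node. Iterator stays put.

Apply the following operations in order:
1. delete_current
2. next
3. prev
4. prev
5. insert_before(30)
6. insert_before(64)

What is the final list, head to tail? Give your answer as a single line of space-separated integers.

Answer: 30 64 3 5 9 1

Derivation:
After 1 (delete_current): list=[3, 5, 9, 1] cursor@3
After 2 (next): list=[3, 5, 9, 1] cursor@5
After 3 (prev): list=[3, 5, 9, 1] cursor@3
After 4 (prev): list=[3, 5, 9, 1] cursor@3
After 5 (insert_before(30)): list=[30, 3, 5, 9, 1] cursor@3
After 6 (insert_before(64)): list=[30, 64, 3, 5, 9, 1] cursor@3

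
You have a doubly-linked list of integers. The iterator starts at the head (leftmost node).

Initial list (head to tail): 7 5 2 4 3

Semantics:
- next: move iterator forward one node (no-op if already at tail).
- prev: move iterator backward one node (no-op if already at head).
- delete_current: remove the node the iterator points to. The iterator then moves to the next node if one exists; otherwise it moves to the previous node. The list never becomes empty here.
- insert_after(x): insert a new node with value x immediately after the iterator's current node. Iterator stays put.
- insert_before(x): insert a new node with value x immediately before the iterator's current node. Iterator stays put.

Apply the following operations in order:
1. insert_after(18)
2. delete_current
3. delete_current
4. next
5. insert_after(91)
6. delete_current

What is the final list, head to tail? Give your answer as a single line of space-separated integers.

Answer: 5 91 4 3

Derivation:
After 1 (insert_after(18)): list=[7, 18, 5, 2, 4, 3] cursor@7
After 2 (delete_current): list=[18, 5, 2, 4, 3] cursor@18
After 3 (delete_current): list=[5, 2, 4, 3] cursor@5
After 4 (next): list=[5, 2, 4, 3] cursor@2
After 5 (insert_after(91)): list=[5, 2, 91, 4, 3] cursor@2
After 6 (delete_current): list=[5, 91, 4, 3] cursor@91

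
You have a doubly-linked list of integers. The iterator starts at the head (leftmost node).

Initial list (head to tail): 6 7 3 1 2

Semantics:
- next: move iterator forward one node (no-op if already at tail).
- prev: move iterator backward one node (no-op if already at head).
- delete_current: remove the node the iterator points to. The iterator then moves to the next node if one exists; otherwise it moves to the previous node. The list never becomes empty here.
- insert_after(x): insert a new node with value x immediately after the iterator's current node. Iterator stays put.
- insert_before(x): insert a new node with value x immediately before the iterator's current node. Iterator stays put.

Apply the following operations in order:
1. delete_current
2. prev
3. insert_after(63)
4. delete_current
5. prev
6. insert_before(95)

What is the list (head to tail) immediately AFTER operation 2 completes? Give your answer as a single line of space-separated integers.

After 1 (delete_current): list=[7, 3, 1, 2] cursor@7
After 2 (prev): list=[7, 3, 1, 2] cursor@7

Answer: 7 3 1 2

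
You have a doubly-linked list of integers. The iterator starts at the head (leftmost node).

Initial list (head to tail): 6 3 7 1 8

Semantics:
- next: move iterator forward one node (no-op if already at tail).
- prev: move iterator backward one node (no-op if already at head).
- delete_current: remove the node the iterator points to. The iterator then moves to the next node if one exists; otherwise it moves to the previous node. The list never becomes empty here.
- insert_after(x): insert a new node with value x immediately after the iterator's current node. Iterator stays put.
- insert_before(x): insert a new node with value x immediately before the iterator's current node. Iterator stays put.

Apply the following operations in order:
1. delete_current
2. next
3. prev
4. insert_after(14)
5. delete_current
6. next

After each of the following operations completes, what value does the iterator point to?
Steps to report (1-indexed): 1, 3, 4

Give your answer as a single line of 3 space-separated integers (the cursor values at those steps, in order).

Answer: 3 3 3

Derivation:
After 1 (delete_current): list=[3, 7, 1, 8] cursor@3
After 2 (next): list=[3, 7, 1, 8] cursor@7
After 3 (prev): list=[3, 7, 1, 8] cursor@3
After 4 (insert_after(14)): list=[3, 14, 7, 1, 8] cursor@3
After 5 (delete_current): list=[14, 7, 1, 8] cursor@14
After 6 (next): list=[14, 7, 1, 8] cursor@7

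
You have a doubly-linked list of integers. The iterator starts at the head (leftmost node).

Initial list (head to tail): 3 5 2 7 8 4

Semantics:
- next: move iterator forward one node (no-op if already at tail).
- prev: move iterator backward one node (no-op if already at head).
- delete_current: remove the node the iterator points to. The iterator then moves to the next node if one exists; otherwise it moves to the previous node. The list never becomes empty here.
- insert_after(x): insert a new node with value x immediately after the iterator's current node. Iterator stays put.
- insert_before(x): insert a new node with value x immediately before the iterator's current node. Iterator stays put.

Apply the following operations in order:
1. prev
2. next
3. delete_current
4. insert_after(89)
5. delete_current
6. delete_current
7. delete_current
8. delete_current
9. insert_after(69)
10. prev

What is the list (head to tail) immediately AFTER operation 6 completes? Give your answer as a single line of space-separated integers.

After 1 (prev): list=[3, 5, 2, 7, 8, 4] cursor@3
After 2 (next): list=[3, 5, 2, 7, 8, 4] cursor@5
After 3 (delete_current): list=[3, 2, 7, 8, 4] cursor@2
After 4 (insert_after(89)): list=[3, 2, 89, 7, 8, 4] cursor@2
After 5 (delete_current): list=[3, 89, 7, 8, 4] cursor@89
After 6 (delete_current): list=[3, 7, 8, 4] cursor@7

Answer: 3 7 8 4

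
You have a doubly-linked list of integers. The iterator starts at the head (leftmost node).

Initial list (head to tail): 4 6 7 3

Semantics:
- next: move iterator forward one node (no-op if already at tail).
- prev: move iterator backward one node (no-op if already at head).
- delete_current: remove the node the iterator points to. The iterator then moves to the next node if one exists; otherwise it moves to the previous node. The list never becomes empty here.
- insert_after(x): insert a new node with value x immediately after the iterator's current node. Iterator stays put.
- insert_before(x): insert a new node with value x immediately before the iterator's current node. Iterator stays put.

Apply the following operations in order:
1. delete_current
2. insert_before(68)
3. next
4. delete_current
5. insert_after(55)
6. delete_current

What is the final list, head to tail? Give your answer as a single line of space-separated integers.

Answer: 68 6 55

Derivation:
After 1 (delete_current): list=[6, 7, 3] cursor@6
After 2 (insert_before(68)): list=[68, 6, 7, 3] cursor@6
After 3 (next): list=[68, 6, 7, 3] cursor@7
After 4 (delete_current): list=[68, 6, 3] cursor@3
After 5 (insert_after(55)): list=[68, 6, 3, 55] cursor@3
After 6 (delete_current): list=[68, 6, 55] cursor@55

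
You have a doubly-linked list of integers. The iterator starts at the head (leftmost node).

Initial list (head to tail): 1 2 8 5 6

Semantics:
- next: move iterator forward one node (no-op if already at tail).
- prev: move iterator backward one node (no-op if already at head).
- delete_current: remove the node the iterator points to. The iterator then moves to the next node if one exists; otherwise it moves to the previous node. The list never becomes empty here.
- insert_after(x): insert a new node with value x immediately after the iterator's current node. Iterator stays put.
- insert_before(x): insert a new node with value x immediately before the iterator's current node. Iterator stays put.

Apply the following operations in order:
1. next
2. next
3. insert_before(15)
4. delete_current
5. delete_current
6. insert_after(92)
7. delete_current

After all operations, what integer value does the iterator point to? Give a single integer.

After 1 (next): list=[1, 2, 8, 5, 6] cursor@2
After 2 (next): list=[1, 2, 8, 5, 6] cursor@8
After 3 (insert_before(15)): list=[1, 2, 15, 8, 5, 6] cursor@8
After 4 (delete_current): list=[1, 2, 15, 5, 6] cursor@5
After 5 (delete_current): list=[1, 2, 15, 6] cursor@6
After 6 (insert_after(92)): list=[1, 2, 15, 6, 92] cursor@6
After 7 (delete_current): list=[1, 2, 15, 92] cursor@92

Answer: 92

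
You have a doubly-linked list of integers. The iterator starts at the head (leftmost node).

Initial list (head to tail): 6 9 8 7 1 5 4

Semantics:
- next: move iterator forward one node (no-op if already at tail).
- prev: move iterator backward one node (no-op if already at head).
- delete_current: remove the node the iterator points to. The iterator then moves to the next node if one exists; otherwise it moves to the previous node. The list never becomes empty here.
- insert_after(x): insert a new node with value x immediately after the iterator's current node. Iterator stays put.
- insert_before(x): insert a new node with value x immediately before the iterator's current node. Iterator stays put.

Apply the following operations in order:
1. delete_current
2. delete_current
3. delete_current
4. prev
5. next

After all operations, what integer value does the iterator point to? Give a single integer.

Answer: 1

Derivation:
After 1 (delete_current): list=[9, 8, 7, 1, 5, 4] cursor@9
After 2 (delete_current): list=[8, 7, 1, 5, 4] cursor@8
After 3 (delete_current): list=[7, 1, 5, 4] cursor@7
After 4 (prev): list=[7, 1, 5, 4] cursor@7
After 5 (next): list=[7, 1, 5, 4] cursor@1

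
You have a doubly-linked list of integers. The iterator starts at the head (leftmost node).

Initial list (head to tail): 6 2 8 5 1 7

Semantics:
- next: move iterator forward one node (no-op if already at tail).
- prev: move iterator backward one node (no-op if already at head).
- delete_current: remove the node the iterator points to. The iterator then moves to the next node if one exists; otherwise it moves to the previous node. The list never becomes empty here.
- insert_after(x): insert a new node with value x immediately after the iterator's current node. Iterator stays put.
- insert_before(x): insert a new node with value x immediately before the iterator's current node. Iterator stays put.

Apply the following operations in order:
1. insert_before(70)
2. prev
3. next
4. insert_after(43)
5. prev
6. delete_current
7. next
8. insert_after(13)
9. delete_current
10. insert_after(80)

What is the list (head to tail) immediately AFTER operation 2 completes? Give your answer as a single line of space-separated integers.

After 1 (insert_before(70)): list=[70, 6, 2, 8, 5, 1, 7] cursor@6
After 2 (prev): list=[70, 6, 2, 8, 5, 1, 7] cursor@70

Answer: 70 6 2 8 5 1 7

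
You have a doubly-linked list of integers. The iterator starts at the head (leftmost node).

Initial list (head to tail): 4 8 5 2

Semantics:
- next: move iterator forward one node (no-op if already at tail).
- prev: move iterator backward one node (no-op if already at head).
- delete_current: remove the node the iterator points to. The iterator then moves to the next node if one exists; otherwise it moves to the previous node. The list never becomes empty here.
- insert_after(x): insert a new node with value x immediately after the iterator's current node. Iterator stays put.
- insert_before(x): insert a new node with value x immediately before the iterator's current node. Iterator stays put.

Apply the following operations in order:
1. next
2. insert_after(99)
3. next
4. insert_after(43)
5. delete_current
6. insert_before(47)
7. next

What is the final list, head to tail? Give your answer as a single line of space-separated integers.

After 1 (next): list=[4, 8, 5, 2] cursor@8
After 2 (insert_after(99)): list=[4, 8, 99, 5, 2] cursor@8
After 3 (next): list=[4, 8, 99, 5, 2] cursor@99
After 4 (insert_after(43)): list=[4, 8, 99, 43, 5, 2] cursor@99
After 5 (delete_current): list=[4, 8, 43, 5, 2] cursor@43
After 6 (insert_before(47)): list=[4, 8, 47, 43, 5, 2] cursor@43
After 7 (next): list=[4, 8, 47, 43, 5, 2] cursor@5

Answer: 4 8 47 43 5 2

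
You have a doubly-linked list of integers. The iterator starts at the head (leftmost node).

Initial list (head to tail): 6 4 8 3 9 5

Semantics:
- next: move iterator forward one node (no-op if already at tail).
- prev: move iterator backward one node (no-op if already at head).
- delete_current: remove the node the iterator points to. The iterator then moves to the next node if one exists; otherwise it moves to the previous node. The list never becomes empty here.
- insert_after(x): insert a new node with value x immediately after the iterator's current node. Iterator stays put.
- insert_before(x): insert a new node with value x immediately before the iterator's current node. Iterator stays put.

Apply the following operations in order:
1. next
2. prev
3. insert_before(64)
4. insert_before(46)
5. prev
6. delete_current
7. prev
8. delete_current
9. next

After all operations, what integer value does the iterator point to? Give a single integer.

After 1 (next): list=[6, 4, 8, 3, 9, 5] cursor@4
After 2 (prev): list=[6, 4, 8, 3, 9, 5] cursor@6
After 3 (insert_before(64)): list=[64, 6, 4, 8, 3, 9, 5] cursor@6
After 4 (insert_before(46)): list=[64, 46, 6, 4, 8, 3, 9, 5] cursor@6
After 5 (prev): list=[64, 46, 6, 4, 8, 3, 9, 5] cursor@46
After 6 (delete_current): list=[64, 6, 4, 8, 3, 9, 5] cursor@6
After 7 (prev): list=[64, 6, 4, 8, 3, 9, 5] cursor@64
After 8 (delete_current): list=[6, 4, 8, 3, 9, 5] cursor@6
After 9 (next): list=[6, 4, 8, 3, 9, 5] cursor@4

Answer: 4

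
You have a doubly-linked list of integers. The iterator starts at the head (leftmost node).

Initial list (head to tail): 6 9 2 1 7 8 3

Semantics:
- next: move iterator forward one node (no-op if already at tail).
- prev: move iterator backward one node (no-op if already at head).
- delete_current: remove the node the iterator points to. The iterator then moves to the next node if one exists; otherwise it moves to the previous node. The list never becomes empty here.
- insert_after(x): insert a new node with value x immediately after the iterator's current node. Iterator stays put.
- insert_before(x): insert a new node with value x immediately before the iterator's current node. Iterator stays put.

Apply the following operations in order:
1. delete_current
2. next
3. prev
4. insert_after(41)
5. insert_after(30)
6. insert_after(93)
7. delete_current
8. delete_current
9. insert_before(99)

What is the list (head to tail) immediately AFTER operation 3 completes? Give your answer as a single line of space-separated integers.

After 1 (delete_current): list=[9, 2, 1, 7, 8, 3] cursor@9
After 2 (next): list=[9, 2, 1, 7, 8, 3] cursor@2
After 3 (prev): list=[9, 2, 1, 7, 8, 3] cursor@9

Answer: 9 2 1 7 8 3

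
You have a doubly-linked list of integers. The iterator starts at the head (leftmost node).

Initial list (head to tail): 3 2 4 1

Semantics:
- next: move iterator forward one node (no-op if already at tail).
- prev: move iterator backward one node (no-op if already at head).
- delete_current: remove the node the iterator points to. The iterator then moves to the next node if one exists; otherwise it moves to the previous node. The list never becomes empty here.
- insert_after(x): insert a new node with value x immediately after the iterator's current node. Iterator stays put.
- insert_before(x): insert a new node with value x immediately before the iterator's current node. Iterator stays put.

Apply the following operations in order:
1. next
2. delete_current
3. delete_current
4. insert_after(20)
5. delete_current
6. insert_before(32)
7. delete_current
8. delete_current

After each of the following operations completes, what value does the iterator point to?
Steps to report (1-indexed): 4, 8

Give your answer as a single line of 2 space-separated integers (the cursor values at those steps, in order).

After 1 (next): list=[3, 2, 4, 1] cursor@2
After 2 (delete_current): list=[3, 4, 1] cursor@4
After 3 (delete_current): list=[3, 1] cursor@1
After 4 (insert_after(20)): list=[3, 1, 20] cursor@1
After 5 (delete_current): list=[3, 20] cursor@20
After 6 (insert_before(32)): list=[3, 32, 20] cursor@20
After 7 (delete_current): list=[3, 32] cursor@32
After 8 (delete_current): list=[3] cursor@3

Answer: 1 3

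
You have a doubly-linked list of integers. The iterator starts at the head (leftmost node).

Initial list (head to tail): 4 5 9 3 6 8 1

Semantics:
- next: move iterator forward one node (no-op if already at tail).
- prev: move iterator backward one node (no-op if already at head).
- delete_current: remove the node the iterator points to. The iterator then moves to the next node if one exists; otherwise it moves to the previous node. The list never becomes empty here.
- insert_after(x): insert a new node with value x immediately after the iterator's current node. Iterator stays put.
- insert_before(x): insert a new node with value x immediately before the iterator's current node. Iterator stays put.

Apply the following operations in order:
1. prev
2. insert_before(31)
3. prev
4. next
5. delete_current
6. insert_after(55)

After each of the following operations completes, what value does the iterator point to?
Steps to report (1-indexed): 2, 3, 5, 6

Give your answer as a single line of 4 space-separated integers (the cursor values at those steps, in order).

After 1 (prev): list=[4, 5, 9, 3, 6, 8, 1] cursor@4
After 2 (insert_before(31)): list=[31, 4, 5, 9, 3, 6, 8, 1] cursor@4
After 3 (prev): list=[31, 4, 5, 9, 3, 6, 8, 1] cursor@31
After 4 (next): list=[31, 4, 5, 9, 3, 6, 8, 1] cursor@4
After 5 (delete_current): list=[31, 5, 9, 3, 6, 8, 1] cursor@5
After 6 (insert_after(55)): list=[31, 5, 55, 9, 3, 6, 8, 1] cursor@5

Answer: 4 31 5 5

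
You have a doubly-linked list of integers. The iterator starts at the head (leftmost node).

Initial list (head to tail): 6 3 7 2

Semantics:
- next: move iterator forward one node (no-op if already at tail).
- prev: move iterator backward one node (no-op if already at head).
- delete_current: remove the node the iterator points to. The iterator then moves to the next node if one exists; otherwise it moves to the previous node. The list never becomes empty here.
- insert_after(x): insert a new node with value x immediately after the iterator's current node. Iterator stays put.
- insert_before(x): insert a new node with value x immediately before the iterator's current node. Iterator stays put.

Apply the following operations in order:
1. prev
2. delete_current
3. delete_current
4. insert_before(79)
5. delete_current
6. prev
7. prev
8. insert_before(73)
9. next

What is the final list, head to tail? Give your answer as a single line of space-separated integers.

After 1 (prev): list=[6, 3, 7, 2] cursor@6
After 2 (delete_current): list=[3, 7, 2] cursor@3
After 3 (delete_current): list=[7, 2] cursor@7
After 4 (insert_before(79)): list=[79, 7, 2] cursor@7
After 5 (delete_current): list=[79, 2] cursor@2
After 6 (prev): list=[79, 2] cursor@79
After 7 (prev): list=[79, 2] cursor@79
After 8 (insert_before(73)): list=[73, 79, 2] cursor@79
After 9 (next): list=[73, 79, 2] cursor@2

Answer: 73 79 2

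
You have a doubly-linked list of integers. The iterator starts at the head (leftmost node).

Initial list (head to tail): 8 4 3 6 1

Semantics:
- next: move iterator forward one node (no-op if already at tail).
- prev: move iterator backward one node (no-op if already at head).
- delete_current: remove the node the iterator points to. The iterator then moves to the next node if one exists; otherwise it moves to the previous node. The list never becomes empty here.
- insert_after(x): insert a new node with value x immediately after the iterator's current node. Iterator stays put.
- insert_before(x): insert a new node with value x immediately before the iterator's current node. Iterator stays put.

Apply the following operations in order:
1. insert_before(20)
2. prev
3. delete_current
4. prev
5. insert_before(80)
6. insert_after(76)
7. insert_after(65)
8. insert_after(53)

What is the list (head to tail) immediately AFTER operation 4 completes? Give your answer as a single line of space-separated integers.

Answer: 8 4 3 6 1

Derivation:
After 1 (insert_before(20)): list=[20, 8, 4, 3, 6, 1] cursor@8
After 2 (prev): list=[20, 8, 4, 3, 6, 1] cursor@20
After 3 (delete_current): list=[8, 4, 3, 6, 1] cursor@8
After 4 (prev): list=[8, 4, 3, 6, 1] cursor@8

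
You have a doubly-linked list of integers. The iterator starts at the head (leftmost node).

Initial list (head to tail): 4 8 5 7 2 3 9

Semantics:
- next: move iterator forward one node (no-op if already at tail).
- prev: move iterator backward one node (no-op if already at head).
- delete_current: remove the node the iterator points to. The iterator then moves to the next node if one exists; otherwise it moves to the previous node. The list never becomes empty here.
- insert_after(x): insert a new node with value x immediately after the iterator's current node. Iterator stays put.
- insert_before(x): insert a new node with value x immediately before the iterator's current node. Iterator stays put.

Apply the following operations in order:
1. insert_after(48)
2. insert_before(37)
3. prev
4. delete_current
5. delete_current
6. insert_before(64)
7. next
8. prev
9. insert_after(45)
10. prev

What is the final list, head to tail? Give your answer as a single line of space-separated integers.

After 1 (insert_after(48)): list=[4, 48, 8, 5, 7, 2, 3, 9] cursor@4
After 2 (insert_before(37)): list=[37, 4, 48, 8, 5, 7, 2, 3, 9] cursor@4
After 3 (prev): list=[37, 4, 48, 8, 5, 7, 2, 3, 9] cursor@37
After 4 (delete_current): list=[4, 48, 8, 5, 7, 2, 3, 9] cursor@4
After 5 (delete_current): list=[48, 8, 5, 7, 2, 3, 9] cursor@48
After 6 (insert_before(64)): list=[64, 48, 8, 5, 7, 2, 3, 9] cursor@48
After 7 (next): list=[64, 48, 8, 5, 7, 2, 3, 9] cursor@8
After 8 (prev): list=[64, 48, 8, 5, 7, 2, 3, 9] cursor@48
After 9 (insert_after(45)): list=[64, 48, 45, 8, 5, 7, 2, 3, 9] cursor@48
After 10 (prev): list=[64, 48, 45, 8, 5, 7, 2, 3, 9] cursor@64

Answer: 64 48 45 8 5 7 2 3 9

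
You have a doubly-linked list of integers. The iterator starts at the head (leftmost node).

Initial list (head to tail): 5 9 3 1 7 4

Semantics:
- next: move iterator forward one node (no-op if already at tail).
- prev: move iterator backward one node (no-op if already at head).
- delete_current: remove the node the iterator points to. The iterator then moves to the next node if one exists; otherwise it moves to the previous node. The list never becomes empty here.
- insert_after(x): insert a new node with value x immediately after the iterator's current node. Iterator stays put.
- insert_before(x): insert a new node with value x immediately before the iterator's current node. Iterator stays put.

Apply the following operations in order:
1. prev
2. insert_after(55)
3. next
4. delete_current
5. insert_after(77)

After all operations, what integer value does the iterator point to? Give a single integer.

Answer: 9

Derivation:
After 1 (prev): list=[5, 9, 3, 1, 7, 4] cursor@5
After 2 (insert_after(55)): list=[5, 55, 9, 3, 1, 7, 4] cursor@5
After 3 (next): list=[5, 55, 9, 3, 1, 7, 4] cursor@55
After 4 (delete_current): list=[5, 9, 3, 1, 7, 4] cursor@9
After 5 (insert_after(77)): list=[5, 9, 77, 3, 1, 7, 4] cursor@9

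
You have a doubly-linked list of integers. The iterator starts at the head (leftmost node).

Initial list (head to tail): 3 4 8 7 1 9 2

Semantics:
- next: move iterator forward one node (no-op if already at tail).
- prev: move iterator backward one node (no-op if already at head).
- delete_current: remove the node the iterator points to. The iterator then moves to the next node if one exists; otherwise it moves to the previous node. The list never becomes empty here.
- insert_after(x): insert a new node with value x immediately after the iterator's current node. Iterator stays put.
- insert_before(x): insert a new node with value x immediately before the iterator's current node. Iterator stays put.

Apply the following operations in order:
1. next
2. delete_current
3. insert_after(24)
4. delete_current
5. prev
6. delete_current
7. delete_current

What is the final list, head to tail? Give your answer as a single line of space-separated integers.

After 1 (next): list=[3, 4, 8, 7, 1, 9, 2] cursor@4
After 2 (delete_current): list=[3, 8, 7, 1, 9, 2] cursor@8
After 3 (insert_after(24)): list=[3, 8, 24, 7, 1, 9, 2] cursor@8
After 4 (delete_current): list=[3, 24, 7, 1, 9, 2] cursor@24
After 5 (prev): list=[3, 24, 7, 1, 9, 2] cursor@3
After 6 (delete_current): list=[24, 7, 1, 9, 2] cursor@24
After 7 (delete_current): list=[7, 1, 9, 2] cursor@7

Answer: 7 1 9 2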